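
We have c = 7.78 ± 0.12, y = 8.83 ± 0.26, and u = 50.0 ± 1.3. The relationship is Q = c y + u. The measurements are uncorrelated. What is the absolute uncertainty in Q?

Let p = c·y = 68.7. δp/p = √((1·δc/c)² + (1·δy/y)²) = √(0.000238 + 0.000867) = 0.0332, so δp = 2.28.
Q = p + u: δQ = √(δp² + δu²) = √(5.21 + 1.69) = 2.63

2.63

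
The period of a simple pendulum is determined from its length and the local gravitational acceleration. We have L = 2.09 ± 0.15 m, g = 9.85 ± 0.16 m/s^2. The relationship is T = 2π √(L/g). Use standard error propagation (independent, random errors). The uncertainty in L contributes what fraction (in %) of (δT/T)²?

(δT/T)² = (½·δL/L)² + (−½·δg/g)²
  L term: (0.5×0.0718)² = 0.00129
  g term: (-0.5×0.0162)² = 6.6e-05
Total = 0.00135. Share from L = 0.00129/0.00135 = 0.951.

95.1%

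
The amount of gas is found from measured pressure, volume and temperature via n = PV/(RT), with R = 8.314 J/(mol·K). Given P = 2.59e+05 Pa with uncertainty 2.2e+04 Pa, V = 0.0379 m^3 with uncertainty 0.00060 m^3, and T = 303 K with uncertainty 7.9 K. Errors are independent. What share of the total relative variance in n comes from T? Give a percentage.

(δn/n)² = (1·δP/P)² + (1·δV/V)² + (-1·δT/T)²
  P term: (1×0.0849)² = 0.00722
  V term: (1×0.0158)² = 0.000251
  T term: (-1×0.0261)² = 0.000680
Total = 0.00815. Share from T = 0.000680/0.00815 = 0.0835.

8.35%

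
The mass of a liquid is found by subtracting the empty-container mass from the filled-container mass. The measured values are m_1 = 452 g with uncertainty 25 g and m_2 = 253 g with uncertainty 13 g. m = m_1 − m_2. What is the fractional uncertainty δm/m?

Sums and differences: (δm)² = Σ (cᵢ δxᵢ)².
  (δm_1)² = 625;  (δm_2)² = 169
δm = √(794) = 28.2 g
m = 199 g, so δm/m = 28.2/199 = 0.142.

0.142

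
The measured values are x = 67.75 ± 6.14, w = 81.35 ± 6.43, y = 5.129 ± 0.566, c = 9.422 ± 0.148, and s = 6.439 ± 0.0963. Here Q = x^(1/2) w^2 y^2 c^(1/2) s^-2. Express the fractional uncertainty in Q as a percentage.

27.7%

Each factor contributes (exponent × relative error)² to (δQ/Q)²:
  (½·δx/x)² = (0.5×0.0906)² = 0.00205;  (2·δw/w)² = (2×0.0790)² = 0.0250;  (2·δy/y)² = (2×0.110)² = 0.0487;  (½·δc/c)² = (0.5×0.0157)² = 6.17e-05;  (-2·δs/s)² = (-2×0.0150)² = 0.000895
δQ/Q = √(0.0767) = 0.277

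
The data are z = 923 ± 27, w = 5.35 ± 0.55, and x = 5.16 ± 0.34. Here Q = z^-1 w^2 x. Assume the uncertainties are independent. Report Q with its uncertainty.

Relative error in a monomial: (δQ/Q)² = Σ (nᵢ · δxᵢ/xᵢ)².
  (-1·δz/z)² = (-1×0.0293)² = 0.000856;  (2·δw/w)² = (2×0.103)² = 0.0423;  (1·δx/x)² = (1×0.0659)² = 0.00434
δQ/Q = √(0.0475) = 0.218
Q = 0.160, so δQ = 0.218 × 0.160 = 0.0349.

0.160 ± 0.0349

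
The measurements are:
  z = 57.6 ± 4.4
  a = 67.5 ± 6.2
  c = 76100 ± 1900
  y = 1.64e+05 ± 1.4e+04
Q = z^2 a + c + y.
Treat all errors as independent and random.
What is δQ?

42300

Let p = z^2·a = 2.24e+05. δp/p = √((2·δz/z)² + (1·δa/a)²) = √(0.0233 + 0.00844) = 0.178, so δp = 39900.
Q = p + c + y: δQ = √(δp² + δc² + δy²) = √(1.59e+09 + 3.61e+06 + 1.96e+08) = 42300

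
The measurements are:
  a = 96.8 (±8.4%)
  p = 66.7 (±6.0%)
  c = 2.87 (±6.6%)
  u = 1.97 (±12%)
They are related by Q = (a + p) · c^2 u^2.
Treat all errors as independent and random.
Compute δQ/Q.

Let w = a + p = 164. δw = √(δa² + δp²) = √(66.1 + 16.0) = 9.06, so δw/w = 0.0554.
Q is then a monomial in w, c, u:
δQ/Q = √((δw/w)² + (2·δc/c)² + (2·δu/u)²) = √(0.00307 + 0.0174 + 0.0576) = 0.279

0.279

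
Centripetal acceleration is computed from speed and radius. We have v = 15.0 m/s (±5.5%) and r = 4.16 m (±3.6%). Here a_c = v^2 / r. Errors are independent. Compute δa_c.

Since a_c is a product/quotient, work with relative uncertainties:
  (2·δv/v)² = (2×0.0550)² = 0.0121;  (-1·δr/r)² = (-1×0.0360)² = 0.00130
δa_c/a_c = √(0.0134) = 0.116
a_c = 54.1 m/s^2, so δa_c = 0.116 × 54.1 = 6.26 m/s^2.

6.26 m/s^2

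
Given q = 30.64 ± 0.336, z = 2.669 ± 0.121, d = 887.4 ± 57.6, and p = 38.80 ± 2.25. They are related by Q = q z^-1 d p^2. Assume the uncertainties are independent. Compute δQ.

Since Q is a product/quotient, work with relative uncertainties:
  (1·δq/q)² = (1×0.0110)² = 0.000120;  (-1·δz/z)² = (-1×0.0453)² = 0.00206;  (1·δd/d)² = (1×0.0649)² = 0.00421;  (2·δp/p)² = (2×0.0580)² = 0.0135
δQ/Q = √(0.0198) = 0.141
Q = 1.534e+07, so δQ = 0.141 × 1.534e+07 = 2.16e+06.

2.16e+06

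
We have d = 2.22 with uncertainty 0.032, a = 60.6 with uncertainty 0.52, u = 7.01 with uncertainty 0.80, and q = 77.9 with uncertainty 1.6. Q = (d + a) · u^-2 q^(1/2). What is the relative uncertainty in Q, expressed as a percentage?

Let w = d + a = 62.8. δw = √(δd² + δa²) = √(0.00102 + 0.270) = 0.521, so δw/w = 0.00829.
Q is then a monomial in w, u, q:
δQ/Q = √((δw/w)² + (-2·δu/u)² + (½·δq/q)²) = √(6.88e-05 + 0.0521 + 0.000105) = 0.229

22.9%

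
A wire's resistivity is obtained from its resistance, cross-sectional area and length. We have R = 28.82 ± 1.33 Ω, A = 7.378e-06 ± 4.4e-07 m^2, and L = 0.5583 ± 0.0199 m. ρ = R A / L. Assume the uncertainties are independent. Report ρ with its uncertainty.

(3.809 ± 0.318) × 10^-4 Ω·m

Since ρ is a product/quotient, work with relative uncertainties:
  (1·δR/R)² = (1×0.0461)² = 0.00213;  (1·δA/A)² = (1×0.0596)² = 0.00356;  (-1·δL/L)² = (-1×0.0356)² = 0.00127
δρ/ρ = √(0.00696) = 0.0834
ρ = 0.0003809 Ω·m, so δρ = 0.0834 × 0.0003809 = 3.18e-05 Ω·m.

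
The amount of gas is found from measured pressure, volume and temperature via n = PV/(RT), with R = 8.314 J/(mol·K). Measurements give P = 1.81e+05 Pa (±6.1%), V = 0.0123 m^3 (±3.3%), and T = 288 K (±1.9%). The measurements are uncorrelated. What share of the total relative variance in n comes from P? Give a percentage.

(δn/n)² = (1·δP/P)² + (1·δV/V)² + (-1·δT/T)²
  P term: (1×0.0610)² = 0.00372
  V term: (1×0.0330)² = 0.00109
  T term: (-1×0.0190)² = 0.000361
Total = 0.00517. Share from P = 0.00372/0.00517 = 0.720.

72.0%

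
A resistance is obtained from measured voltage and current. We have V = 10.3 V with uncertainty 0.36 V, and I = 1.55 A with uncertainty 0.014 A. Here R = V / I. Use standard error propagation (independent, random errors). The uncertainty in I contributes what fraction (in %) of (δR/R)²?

6.26%

(δR/R)² = (1·δV/V)² + (-1·δI/I)²
  V term: (1×0.0350)² = 0.00122
  I term: (-1×0.00903)² = 8.16e-05
Total = 0.00130. Share from I = 8.16e-05/0.00130 = 0.0626.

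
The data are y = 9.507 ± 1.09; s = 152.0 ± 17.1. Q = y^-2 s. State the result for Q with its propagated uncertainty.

Q is a product of powers, so relative uncertainties combine in quadrature:
  (-2·δy/y)² = (-2×0.115)² = 0.0526;  (1·δs/s)² = (1×0.113)² = 0.0127
δQ/Q = √(0.0652) = 0.255
Q = 1.682, so δQ = 0.255 × 1.682 = 0.430.

1.682 ± 0.430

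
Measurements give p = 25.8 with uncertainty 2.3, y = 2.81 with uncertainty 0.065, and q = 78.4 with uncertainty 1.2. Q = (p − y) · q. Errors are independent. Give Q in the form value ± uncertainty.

Let u = p − y = 23.0. δu = √(δp² + δy²) = √(5.29 + 0.00423) = 2.30, so δu/u = 0.100.
Q is then a monomial in u, q:
δQ/Q = √((δu/u)² + (1·δq/q)²) = √(0.0100 + 0.000234) = 0.101
Q = 1800, so δQ = 0.101 × 1800 = 182.

1800 ± 182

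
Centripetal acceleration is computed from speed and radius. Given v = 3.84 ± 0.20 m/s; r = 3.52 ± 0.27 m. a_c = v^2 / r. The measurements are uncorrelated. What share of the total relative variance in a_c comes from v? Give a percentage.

(δa_c/a_c)² = (2·δv/v)² + (-1·δr/r)²
  v term: (2×0.0521)² = 0.0109
  r term: (-1×0.0767)² = 0.00588
Total = 0.0167. Share from v = 0.0109/0.0167 = 0.648.

64.8%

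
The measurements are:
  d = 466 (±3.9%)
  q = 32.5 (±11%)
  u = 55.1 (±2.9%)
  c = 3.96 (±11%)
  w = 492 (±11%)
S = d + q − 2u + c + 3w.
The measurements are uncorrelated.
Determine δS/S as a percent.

8.75%

For a sum/difference, combine absolute errors in quadrature:
  (δd)² = 330;  (δq)² = 12.8;  (2·δu)² = 10.2;  (δc)² = 0.190;  (3·δw)² = 26400
δS = √(26700) = 163
S = 1870, so δS/S = 163/1870 = 0.0875.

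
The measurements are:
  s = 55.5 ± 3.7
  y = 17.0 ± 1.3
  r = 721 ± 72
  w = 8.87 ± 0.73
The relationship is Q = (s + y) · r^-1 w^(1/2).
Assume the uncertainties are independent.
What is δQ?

Let u = s + y = 72.5. δu = √(δs² + δy²) = √(13.7 + 1.69) = 3.92, so δu/u = 0.0541.
Q is then a monomial in u, r, w:
δQ/Q = √((δu/u)² + (-1·δr/r)² + (½·δw/w)²) = √(0.00293 + 0.00997 + 0.00169) = 0.121
Q = 0.299, so δQ = 0.121 × 0.299 = 0.0362.

0.0362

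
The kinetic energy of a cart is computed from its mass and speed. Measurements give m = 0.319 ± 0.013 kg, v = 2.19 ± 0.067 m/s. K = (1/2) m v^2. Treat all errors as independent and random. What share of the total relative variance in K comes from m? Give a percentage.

(δK/K)² = (1·δm/m)² + (2·δv/v)²
  m term: (1×0.0408)² = 0.00166
  v term: (2×0.0306)² = 0.00374
Total = 0.00540. Share from m = 0.00166/0.00540 = 0.307.

30.7%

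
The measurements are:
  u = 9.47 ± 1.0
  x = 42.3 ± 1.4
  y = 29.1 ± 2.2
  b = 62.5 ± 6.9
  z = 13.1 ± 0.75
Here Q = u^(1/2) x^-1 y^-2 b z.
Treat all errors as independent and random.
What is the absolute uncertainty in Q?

0.0145

Each factor contributes (exponent × relative error)² to (δQ/Q)²:
  (½·δu/u)² = (0.5×0.106)² = 0.00279;  (-1·δx/x)² = (-1×0.0331)² = 0.00110;  (-2·δy/y)² = (-2×0.0756)² = 0.0229;  (1·δb/b)² = (1×0.110)² = 0.0122;  (1·δz/z)² = (1×0.0573)² = 0.00328
δQ/Q = √(0.0422) = 0.205
Q = 0.0703, so δQ = 0.205 × 0.0703 = 0.0145.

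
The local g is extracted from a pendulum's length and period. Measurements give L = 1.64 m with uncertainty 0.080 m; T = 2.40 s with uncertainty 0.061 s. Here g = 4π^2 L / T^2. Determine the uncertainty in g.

0.792 m/s^2

Relative error in a monomial: (δg/g)² = Σ (nᵢ · δxᵢ/xᵢ)².
  (1·δL/L)² = (1×0.0488)² = 0.00238;  (-2·δT/T)² = (-2×0.0254)² = 0.00258
δg/g = √(0.00496) = 0.0705
g = 11.2 m/s^2, so δg = 0.0705 × 11.2 = 0.792 m/s^2.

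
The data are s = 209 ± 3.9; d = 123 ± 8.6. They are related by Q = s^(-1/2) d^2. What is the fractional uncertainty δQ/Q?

0.140

Products/powers → add relative errors in quadrature, weighted by exponent:
  (−½·δs/s)² = (-0.5×0.0187)² = 8.71e-05;  (2·δd/d)² = (2×0.0699)² = 0.0196
δQ/Q = √(0.0196) = 0.140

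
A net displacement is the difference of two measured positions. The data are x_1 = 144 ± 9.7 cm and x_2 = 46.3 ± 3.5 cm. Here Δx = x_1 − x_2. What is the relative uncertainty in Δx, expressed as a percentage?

Sums and differences: (δΔx)² = Σ (cᵢ δxᵢ)².
  (δx_1)² = 94.1;  (δx_2)² = 12.2
δΔx = √(106) = 10.3 cm
Δx = 97.7 cm, so δΔx/Δx = 10.3/97.7 = 0.106.

10.6%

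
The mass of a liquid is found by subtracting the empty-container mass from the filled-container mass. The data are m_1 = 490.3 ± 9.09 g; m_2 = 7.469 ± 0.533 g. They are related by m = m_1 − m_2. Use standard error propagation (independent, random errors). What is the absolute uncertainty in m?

9.11 g

m is a linear combination, so absolute uncertainties add in quadrature:
  (δm_1)² = 82.6;  (δm_2)² = 0.284
δm = √(82.9) = 9.11 g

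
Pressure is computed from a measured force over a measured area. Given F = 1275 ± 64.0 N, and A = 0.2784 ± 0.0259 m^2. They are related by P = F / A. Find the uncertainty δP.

Since P is a product/quotient, work with relative uncertainties:
  (1·δF/F)² = (1×0.0502)² = 0.00252;  (-1·δA/A)² = (-1×0.0930)² = 0.00865
δP/P = √(0.0112) = 0.106
P = 4580 Pa, so δP = 0.106 × 4580 = 484 Pa.

484 Pa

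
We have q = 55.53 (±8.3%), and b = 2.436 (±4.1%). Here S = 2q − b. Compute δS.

S is a linear combination, so absolute uncertainties add in quadrature:
  (2·δq)² = 85.0;  (δb)² = 0.00998
δS = √(85.0) = 9.22

9.22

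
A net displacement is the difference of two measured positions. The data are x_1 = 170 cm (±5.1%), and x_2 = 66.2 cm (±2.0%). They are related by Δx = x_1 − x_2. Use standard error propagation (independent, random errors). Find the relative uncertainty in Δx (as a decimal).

Each term contributes (cᵢ δxᵢ)² to (δΔx)²:
  (δx_1)² = 75.2;  (δx_2)² = 1.75
δΔx = √(76.9) = 8.77 cm
Δx = 104 cm, so δΔx/Δx = 8.77/104 = 0.0845.

0.0845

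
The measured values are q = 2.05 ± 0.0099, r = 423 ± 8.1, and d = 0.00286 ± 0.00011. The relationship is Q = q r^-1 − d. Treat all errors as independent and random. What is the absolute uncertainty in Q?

Let p = q·r^-1 = 0.00485. δp/p = √((1·δq/q)² + (-1·δr/r)²) = √(2.33e-05 + 0.000367) = 0.0197, so δp = 9.57e-05.
Q = p − d: δQ = √(δp² + δd²) = √(9.16e-09 + 1.21e-08) = 0.000146

0.000146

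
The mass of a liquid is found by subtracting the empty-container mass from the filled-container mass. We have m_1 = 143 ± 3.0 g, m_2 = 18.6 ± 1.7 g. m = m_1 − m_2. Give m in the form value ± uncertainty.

124 ± 3.45 g

For a sum/difference, combine absolute errors in quadrature:
  (δm_1)² = 9.00;  (δm_2)² = 2.89
δm = √(11.9) = 3.45 g
m = 124 g.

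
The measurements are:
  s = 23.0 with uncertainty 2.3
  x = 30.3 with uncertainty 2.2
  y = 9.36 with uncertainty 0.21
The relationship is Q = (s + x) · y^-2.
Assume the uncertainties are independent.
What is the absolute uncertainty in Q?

0.0454

Let u = s + x = 53.3. δu = √(δs² + δx²) = √(5.29 + 4.84) = 3.18, so δu/u = 0.0597.
Q is then a monomial in u, y:
δQ/Q = √((δu/u)² + (-2·δy/y)²) = √(0.00357 + 0.00201) = 0.0747
Q = 0.608, so δQ = 0.0747 × 0.608 = 0.0454.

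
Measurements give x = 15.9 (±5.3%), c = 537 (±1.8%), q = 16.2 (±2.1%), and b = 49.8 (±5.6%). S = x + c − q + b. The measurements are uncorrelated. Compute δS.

Each term contributes (cᵢ δxᵢ)² to (δS)²:
  (δx)² = 0.710;  (δc)² = 93.4;  (δq)² = 0.116;  (δb)² = 7.78
δS = √(102) = 10.1

10.1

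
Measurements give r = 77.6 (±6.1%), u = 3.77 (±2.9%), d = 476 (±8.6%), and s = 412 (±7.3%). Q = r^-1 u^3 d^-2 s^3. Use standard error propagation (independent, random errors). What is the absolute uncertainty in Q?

63.5

Relative error in a monomial: (δQ/Q)² = Σ (nᵢ · δxᵢ/xᵢ)².
  (-1·δr/r)² = (-1×0.0610)² = 0.00372;  (3·δu/u)² = (3×0.0290)² = 0.00757;  (-2·δd/d)² = (-2×0.0860)² = 0.0296;  (3·δs/s)² = (3×0.0730)² = 0.0480
δQ/Q = √(0.0888) = 0.298
Q = 213, so δQ = 0.298 × 213 = 63.5.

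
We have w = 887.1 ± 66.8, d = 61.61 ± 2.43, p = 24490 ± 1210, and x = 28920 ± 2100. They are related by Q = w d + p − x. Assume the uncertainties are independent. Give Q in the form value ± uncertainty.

50220 ± 5240

Let h = w·d = 54650. δh/h = √((1·δw/w)² + (1·δd/d)²) = √(0.00567 + 0.00156) = 0.0850, so δh = 4650.
Q = h + p − x: δQ = √(δh² + δp² + δx²) = √(2.16e+07 + 1.46e+06 + 4.41e+06) = 5240
Q = 50220.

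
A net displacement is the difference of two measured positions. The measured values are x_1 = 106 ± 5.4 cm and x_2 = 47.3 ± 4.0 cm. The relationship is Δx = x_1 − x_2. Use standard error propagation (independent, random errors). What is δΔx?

6.72 cm

Δx is a linear combination, so absolute uncertainties add in quadrature:
  (δx_1)² = 29.2;  (δx_2)² = 16.0
δΔx = √(45.2) = 6.72 cm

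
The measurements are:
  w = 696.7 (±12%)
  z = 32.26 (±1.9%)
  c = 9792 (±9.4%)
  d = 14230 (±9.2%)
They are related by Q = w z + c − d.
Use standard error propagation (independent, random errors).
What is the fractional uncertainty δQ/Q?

Let p = w·z = 22480. δp/p = √((1·δw/w)² + (1·δz/z)²) = √(0.0144 + 0.000361) = 0.121, so δp = 2730.
Q = p + c − d: δQ = √(δp² + δc² + δd²) = √(7.46e+06 + 8.47e+05 + 1.71e+06) = 3170
Q = 18040, so δQ/Q = 3170/18040 = 0.175.

0.175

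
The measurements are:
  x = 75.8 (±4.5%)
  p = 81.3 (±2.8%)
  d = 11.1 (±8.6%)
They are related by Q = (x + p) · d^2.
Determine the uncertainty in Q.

Let u = x + p = 157. δu = √(δx² + δp²) = √(11.6 + 5.18) = 4.10, so δu/u = 0.0261.
Q is then a monomial in u, d:
δQ/Q = √((δu/u)² + (2·δd/d)²) = √(0.000681 + 0.0296) = 0.174
Q = 19400, so δQ = 0.174 × 19400 = 3370.

3370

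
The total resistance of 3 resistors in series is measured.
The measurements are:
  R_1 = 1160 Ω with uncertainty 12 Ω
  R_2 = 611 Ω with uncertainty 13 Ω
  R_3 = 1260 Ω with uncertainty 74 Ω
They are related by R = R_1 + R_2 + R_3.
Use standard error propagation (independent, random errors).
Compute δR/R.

Sums and differences: (δR)² = Σ (cᵢ δxᵢ)².
  (δR_1)² = 144;  (δR_2)² = 169;  (δR_3)² = 5480
δR = √(5790) = 76.1 Ω
R = 3030 Ω, so δR/R = 76.1/3030 = 0.0251.

0.0251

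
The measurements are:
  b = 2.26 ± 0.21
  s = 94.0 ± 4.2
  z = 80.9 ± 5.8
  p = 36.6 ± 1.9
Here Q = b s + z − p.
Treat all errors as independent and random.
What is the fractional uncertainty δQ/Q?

Let w = b·s = 212. δw/w = √((1·δb/b)² + (1·δs/s)²) = √(0.00863 + 0.00200) = 0.103, so δw = 21.9.
Q = w + z − p: δQ = √(δw² + δz² + δp²) = √(480 + 33.6 + 3.61) = 22.7
Q = 257, so δQ/Q = 22.7/257 = 0.0886.

0.0886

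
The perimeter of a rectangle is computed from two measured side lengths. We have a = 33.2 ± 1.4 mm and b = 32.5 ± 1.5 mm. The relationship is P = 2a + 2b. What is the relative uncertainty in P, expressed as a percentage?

3.12%

Absolute uncertainties add in quadrature for a linear combination:
  (2·δa)² = 7.84;  (2·δb)² = 9.00
δP = √(16.8) = 4.10 mm
P = 131 mm, so δP/P = 4.10/131 = 0.0312.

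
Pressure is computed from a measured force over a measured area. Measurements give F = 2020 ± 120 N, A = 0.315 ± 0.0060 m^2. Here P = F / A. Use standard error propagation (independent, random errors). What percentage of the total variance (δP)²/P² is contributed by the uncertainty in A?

9.32%

(δP/P)² = (1·δF/F)² + (-1·δA/A)²
  F term: (1×0.0594)² = 0.00353
  A term: (-1×0.0190)² = 0.000363
Total = 0.00389. Share from A = 0.000363/0.00389 = 0.0932.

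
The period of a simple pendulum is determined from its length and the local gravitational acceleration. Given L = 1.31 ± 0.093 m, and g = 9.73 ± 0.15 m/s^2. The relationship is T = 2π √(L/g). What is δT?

Each factor contributes (exponent × relative error)² to (δT/T)²:
  (½·δL/L)² = (0.5×0.0710)² = 0.00126;  (−½·δg/g)² = (-0.5×0.0154)² = 5.94e-05
δT/T = √(0.00132) = 0.0363
T = 2.31 s, so δT = 0.0363 × 2.31 = 0.0837 s.

0.0837 s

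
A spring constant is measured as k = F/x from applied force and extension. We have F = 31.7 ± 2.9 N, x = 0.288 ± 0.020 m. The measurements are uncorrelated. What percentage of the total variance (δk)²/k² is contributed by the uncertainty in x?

36.6%

(δk/k)² = (1·δF/F)² + (-1·δx/x)²
  F term: (1×0.0915)² = 0.00837
  x term: (-1×0.0694)² = 0.00482
Total = 0.0132. Share from x = 0.00482/0.0132 = 0.366.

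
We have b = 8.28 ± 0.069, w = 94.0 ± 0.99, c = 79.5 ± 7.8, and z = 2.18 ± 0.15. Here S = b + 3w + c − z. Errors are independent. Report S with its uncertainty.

Each term contributes (cᵢ δxᵢ)² to (δS)²:
  (δb)² = 0.00476;  (3·δw)² = 8.82;  (δc)² = 60.8;  (δz)² = 0.0225
δS = √(69.7) = 8.35
S = 368.

368 ± 8.35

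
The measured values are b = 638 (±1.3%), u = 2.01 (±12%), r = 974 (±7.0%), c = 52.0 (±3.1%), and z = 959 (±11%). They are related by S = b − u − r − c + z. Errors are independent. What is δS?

126

For a sum/difference, combine absolute errors in quadrature:
  (δb)² = 68.8;  (δu)² = 0.0582;  (δr)² = 4650;  (δc)² = 2.60;  (δz)² = 11100
δS = √(15800) = 126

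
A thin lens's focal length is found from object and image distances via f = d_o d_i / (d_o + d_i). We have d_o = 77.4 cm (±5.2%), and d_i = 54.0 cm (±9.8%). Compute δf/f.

∂f/∂d_o = (d_i/(d_o+d_i))² = 0.169;  ∂f/∂d_i = (d_o/(d_o+d_i))² = 0.347
δf = √((∂f/∂d_o · δd_o)² + (∂f/∂d_i · δd_i)²) = √(0.462 + 3.37) = 1.96 cm
f = 31.8 cm, so δf/f = 1.96/31.8 = 0.0616.

0.0616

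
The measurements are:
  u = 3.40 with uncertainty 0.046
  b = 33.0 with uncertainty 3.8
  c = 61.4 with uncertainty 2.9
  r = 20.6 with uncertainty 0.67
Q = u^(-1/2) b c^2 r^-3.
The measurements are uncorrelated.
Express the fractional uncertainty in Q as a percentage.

Q is a product of powers, so relative uncertainties combine in quadrature:
  (−½·δu/u)² = (-0.5×0.0135)² = 4.58e-05;  (1·δb/b)² = (1×0.115)² = 0.0133;  (2·δc/c)² = (2×0.0472)² = 0.00892;  (-3·δr/r)² = (-3×0.0325)² = 0.00952
δQ/Q = √(0.0317) = 0.178

17.8%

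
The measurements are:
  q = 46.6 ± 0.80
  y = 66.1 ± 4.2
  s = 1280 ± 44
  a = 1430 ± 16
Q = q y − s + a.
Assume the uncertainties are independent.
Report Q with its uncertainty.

Let p = q·y = 3080. δp/p = √((1·δq/q)² + (1·δy/y)²) = √(0.000295 + 0.00404) = 0.0658, so δp = 203.
Q = p − s + a: δQ = √(δp² + δs² + δa²) = √(41100 + 1940 + 256) = 208
Q = 3230.

3230 ± 208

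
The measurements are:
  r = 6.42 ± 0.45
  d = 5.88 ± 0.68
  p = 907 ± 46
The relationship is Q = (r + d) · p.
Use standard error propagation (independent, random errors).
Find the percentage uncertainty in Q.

8.35%

Let u = r + d = 12.3. δu = √(δr² + δd²) = √(0.203 + 0.462) = 0.815, so δu/u = 0.0663.
Q is then a monomial in u, p:
δQ/Q = √((δu/u)² + (1·δp/p)²) = √(0.00439 + 0.00257) = 0.0835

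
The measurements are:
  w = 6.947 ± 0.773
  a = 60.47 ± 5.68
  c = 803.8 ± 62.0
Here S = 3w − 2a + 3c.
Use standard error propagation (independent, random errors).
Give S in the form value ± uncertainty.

2311 ± 186

Absolute uncertainties add in quadrature for a linear combination:
  (3·δw)² = 5.38;  (2·δa)² = 129;  (3·δc)² = 34600
δS = √(34700) = 186
S = 2311.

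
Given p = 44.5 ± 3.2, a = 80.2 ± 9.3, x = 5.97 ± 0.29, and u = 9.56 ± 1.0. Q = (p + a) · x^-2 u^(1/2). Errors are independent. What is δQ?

Let w = p + a = 125. δw = √(δp² + δa²) = √(10.2 + 86.5) = 9.84, so δw/w = 0.0789.
Q is then a monomial in w, x, u:
δQ/Q = √((δw/w)² + (-2·δx/x)² + (½·δu/u)²) = √(0.00622 + 0.00944 + 0.00274) = 0.136
Q = 10.8, so δQ = 0.136 × 10.8 = 1.47.

1.47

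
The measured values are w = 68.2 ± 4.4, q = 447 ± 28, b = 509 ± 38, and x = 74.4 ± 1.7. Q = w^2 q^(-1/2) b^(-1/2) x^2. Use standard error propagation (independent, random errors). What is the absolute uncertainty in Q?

Since Q is a product/quotient, work with relative uncertainties:
  (2·δw/w)² = (2×0.0645)² = 0.0166;  (−½·δq/q)² = (-0.5×0.0626)² = 0.000981;  (−½·δb/b)² = (-0.5×0.0747)² = 0.00139;  (2·δx/x)² = (2×0.0228)² = 0.00209
δQ/Q = √(0.0211) = 0.145
Q = 54000, so δQ = 0.145 × 54000 = 7840.

7840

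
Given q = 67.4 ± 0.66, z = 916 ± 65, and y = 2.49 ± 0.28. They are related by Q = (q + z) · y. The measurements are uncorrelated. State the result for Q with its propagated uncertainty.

Let u = q + z = 983. δu = √(δq² + δz²) = √(0.436 + 4220) = 65.0, so δu/u = 0.0661.
Q is then a monomial in u, y:
δQ/Q = √((δu/u)² + (1·δy/y)²) = √(0.00437 + 0.0126) = 0.130
Q = 2450, so δQ = 0.130 × 2450 = 319.

2450 ± 319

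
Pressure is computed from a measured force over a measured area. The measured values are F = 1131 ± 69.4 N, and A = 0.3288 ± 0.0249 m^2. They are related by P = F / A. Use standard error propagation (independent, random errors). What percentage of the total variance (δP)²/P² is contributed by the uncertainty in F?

(δP/P)² = (1·δF/F)² + (-1·δA/A)²
  F term: (1×0.0614)² = 0.00377
  A term: (-1×0.0757)² = 0.00574
Total = 0.00950. Share from F = 0.00377/0.00950 = 0.396.

39.6%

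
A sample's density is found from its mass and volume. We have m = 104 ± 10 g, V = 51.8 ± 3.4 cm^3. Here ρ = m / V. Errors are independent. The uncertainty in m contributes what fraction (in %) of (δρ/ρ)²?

(δρ/ρ)² = (1·δm/m)² + (-1·δV/V)²
  m term: (1×0.0962)² = 0.00925
  V term: (-1×0.0656)² = 0.00431
Total = 0.0136. Share from m = 0.00925/0.0136 = 0.682.

68.2%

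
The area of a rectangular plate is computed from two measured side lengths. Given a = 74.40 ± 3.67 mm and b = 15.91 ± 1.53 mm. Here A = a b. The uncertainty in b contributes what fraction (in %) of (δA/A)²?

(δA/A)² = (1·δa/a)² + (1·δb/b)²
  a term: (1×0.0493)² = 0.00243
  b term: (1×0.0962)² = 0.00925
Total = 0.0117. Share from b = 0.00925/0.0117 = 0.792.

79.2%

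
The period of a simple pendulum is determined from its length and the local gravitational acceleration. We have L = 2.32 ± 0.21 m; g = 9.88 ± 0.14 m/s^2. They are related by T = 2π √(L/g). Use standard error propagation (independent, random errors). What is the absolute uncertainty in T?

0.139 s

Each factor contributes (exponent × relative error)² to (δT/T)²:
  (½·δL/L)² = (0.5×0.0905)² = 0.00205;  (−½·δg/g)² = (-0.5×0.0142)² = 5.02e-05
δT/T = √(0.00210) = 0.0458
T = 3.04 s, so δT = 0.0458 × 3.04 = 0.139 s.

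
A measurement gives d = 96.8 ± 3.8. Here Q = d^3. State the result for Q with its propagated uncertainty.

(9.07 ± 1.07) × 10^5

Q ∝ d^3, so δQ/Q = |3| · δd/d = 3 × 0.0393 = 0.118.
Q = 9.07e+05, so δQ = 0.118 × 9.07e+05 = 1.07e+05.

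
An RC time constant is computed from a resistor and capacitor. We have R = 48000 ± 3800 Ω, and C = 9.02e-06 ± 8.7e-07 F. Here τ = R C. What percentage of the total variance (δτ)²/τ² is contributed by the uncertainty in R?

40.3%

(δτ/τ)² = (1·δR/R)² + (1·δC/C)²
  R term: (1×0.0792)² = 0.00627
  C term: (1×0.0965)² = 0.00930
Total = 0.0156. Share from R = 0.00627/0.0156 = 0.403.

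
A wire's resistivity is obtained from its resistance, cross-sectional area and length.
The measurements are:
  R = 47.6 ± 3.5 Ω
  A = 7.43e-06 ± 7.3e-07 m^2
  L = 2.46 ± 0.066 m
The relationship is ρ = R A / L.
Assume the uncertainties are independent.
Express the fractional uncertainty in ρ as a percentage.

12.6%

Each factor contributes (exponent × relative error)² to (δρ/ρ)²:
  (1·δR/R)² = (1×0.0735)² = 0.00541;  (1·δA/A)² = (1×0.0983)² = 0.00965;  (-1·δL/L)² = (-1×0.0268)² = 0.000720
δρ/ρ = √(0.0158) = 0.126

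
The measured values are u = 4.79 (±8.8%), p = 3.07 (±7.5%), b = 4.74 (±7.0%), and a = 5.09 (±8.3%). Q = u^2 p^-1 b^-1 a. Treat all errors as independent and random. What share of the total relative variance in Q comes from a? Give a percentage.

14.2%

(δQ/Q)² = (2·δu/u)² + (-1·δp/p)² + (-1·δb/b)² + (1·δa/a)²
  u term: (2×0.0880)² = 0.0310
  p term: (-1×0.0750)² = 0.00562
  b term: (-1×0.0700)² = 0.00490
  a term: (1×0.0830)² = 0.00689
Total = 0.0484. Share from a = 0.00689/0.0484 = 0.142.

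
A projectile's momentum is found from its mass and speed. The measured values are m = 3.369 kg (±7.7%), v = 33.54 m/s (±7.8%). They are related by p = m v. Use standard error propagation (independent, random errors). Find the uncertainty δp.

For a monomial p ∝ m, v, fractional errors add in quadrature:
  (1·δm/m)² = (1×0.0770)² = 0.00593;  (1·δv/v)² = (1×0.0780)² = 0.00608
δp/p = √(0.0120) = 0.110
p = 113.0 kg·m/s, so δp = 0.110 × 113.0 = 12.4 kg·m/s.

12.4 kg·m/s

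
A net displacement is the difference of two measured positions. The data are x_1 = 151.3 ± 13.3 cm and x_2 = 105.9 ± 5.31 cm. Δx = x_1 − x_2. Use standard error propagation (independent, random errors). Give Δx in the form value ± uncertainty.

Absolute uncertainties add in quadrature for a linear combination:
  (δx_1)² = 177;  (δx_2)² = 28.2
δΔx = √(205) = 14.3 cm
Δx = 45.40 cm.

45.40 ± 14.3 cm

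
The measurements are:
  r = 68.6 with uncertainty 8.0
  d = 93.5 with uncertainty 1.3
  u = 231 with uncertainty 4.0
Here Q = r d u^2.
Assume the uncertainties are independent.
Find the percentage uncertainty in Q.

12.2%

Each factor contributes (exponent × relative error)² to (δQ/Q)²:
  (1·δr/r)² = (1×0.117)² = 0.0136;  (1·δd/d)² = (1×0.0139)² = 0.000193;  (2·δu/u)² = (2×0.0173)² = 0.00120
δQ/Q = √(0.0150) = 0.122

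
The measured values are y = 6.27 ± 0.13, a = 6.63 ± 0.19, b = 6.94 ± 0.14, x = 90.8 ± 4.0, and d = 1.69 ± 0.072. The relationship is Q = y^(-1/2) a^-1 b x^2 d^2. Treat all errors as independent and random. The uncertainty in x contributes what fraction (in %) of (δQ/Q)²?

(δQ/Q)² = (−½·δy/y)² + (-1·δa/a)² + (1·δb/b)² + (2·δx/x)² + (2·δd/d)²
  y term: (-0.5×0.0207)² = 0.000107
  a term: (-1×0.0287)² = 0.000821
  b term: (1×0.0202)² = 0.000407
  x term: (2×0.0441)² = 0.00776
  d term: (2×0.0426)² = 0.00726
Total = 0.0164. Share from x = 0.00776/0.0164 = 0.475.

47.5%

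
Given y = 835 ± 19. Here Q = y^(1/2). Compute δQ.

Since Q is a product/quotient, work with relative uncertainties:
  (½·δy/y)² = (0.5×0.0228)² = 0.000129
δQ/Q = √(0.000129) = 0.0114
Q = 28.9, so δQ = 0.0114 × 28.9 = 0.329.

0.329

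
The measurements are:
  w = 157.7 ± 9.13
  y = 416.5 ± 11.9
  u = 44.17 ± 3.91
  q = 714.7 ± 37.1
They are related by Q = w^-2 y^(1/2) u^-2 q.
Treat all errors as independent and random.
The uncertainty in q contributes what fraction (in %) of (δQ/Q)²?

(δQ/Q)² = (-2·δw/w)² + (½·δy/y)² + (-2·δu/u)² + (1·δq/q)²
  w term: (-2×0.0579)² = 0.0134
  y term: (0.5×0.0286)² = 0.000204
  u term: (-2×0.0885)² = 0.0313
  q term: (1×0.0519)² = 0.00269
Total = 0.0477. Share from q = 0.00269/0.0477 = 0.0566.

5.66%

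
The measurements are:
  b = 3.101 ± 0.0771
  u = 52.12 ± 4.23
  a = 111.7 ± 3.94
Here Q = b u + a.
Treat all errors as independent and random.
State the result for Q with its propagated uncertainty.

Let p = b·u = 161.6. δp/p = √((1·δb/b)² + (1·δu/u)²) = √(0.000618 + 0.00659) = 0.0849, so δp = 13.7.
Q = p + a: δQ = √(δp² + δa²) = √(188 + 15.5) = 14.3
Q = 273.3.

273.3 ± 14.3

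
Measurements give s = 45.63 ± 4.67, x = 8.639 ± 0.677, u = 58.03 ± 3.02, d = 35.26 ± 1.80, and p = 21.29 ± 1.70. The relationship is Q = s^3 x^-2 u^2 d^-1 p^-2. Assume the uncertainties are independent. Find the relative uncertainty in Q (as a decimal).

Q is a product of powers, so relative uncertainties combine in quadrature:
  (3·δs/s)² = (3×0.102)² = 0.0943;  (-2·δx/x)² = (-2×0.0784)² = 0.0246;  (2·δu/u)² = (2×0.0520)² = 0.0108;  (-1·δd/d)² = (-1×0.0510)² = 0.00261;  (-2·δp/p)² = (-2×0.0798)² = 0.0255
δQ/Q = √(0.158) = 0.397

0.397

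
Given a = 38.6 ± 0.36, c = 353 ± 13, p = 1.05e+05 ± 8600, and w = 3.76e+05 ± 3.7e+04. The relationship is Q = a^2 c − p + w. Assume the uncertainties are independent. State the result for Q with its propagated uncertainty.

(7.97 ± 0.438) × 10^5

Let h = a^2·c = 5.26e+05. δh/h = √((2·δa/a)² + (1·δc/c)²) = √(0.000348 + 0.00136) = 0.0413, so δh = 21700.
Q = h − p + w: δQ = √(δh² + δp² + δw²) = √(4.71e+08 + 7.4e+07 + 1.37e+09) = 43800
Q = 7.97e+05.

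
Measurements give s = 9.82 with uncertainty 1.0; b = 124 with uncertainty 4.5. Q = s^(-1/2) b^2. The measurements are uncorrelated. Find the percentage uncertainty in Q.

Since Q is a product/quotient, work with relative uncertainties:
  (−½·δs/s)² = (-0.5×0.102)² = 0.00259;  (2·δb/b)² = (2×0.0363)² = 0.00527
δQ/Q = √(0.00786) = 0.0887

8.87%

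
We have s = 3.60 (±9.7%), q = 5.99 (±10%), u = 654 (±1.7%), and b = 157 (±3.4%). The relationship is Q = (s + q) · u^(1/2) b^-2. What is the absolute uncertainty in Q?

Let w = s + q = 9.59. δw = √(δs² + δq²) = √(0.122 + 0.359) = 0.693, so δw/w = 0.0723.
Q is then a monomial in w, u, b:
δQ/Q = √((δw/w)² + (½·δu/u)² + (-2·δb/b)²) = √(0.00523 + 7.23e-05 + 0.00462) = 0.0996
Q = 0.00995, so δQ = 0.0996 × 0.00995 = 0.000991.

0.000991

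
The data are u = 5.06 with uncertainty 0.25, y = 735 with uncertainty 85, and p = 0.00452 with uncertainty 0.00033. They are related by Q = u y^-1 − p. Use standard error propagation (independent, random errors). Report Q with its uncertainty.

Let w = u·y^-1 = 0.00688. δw/w = √((1·δu/u)² + (-1·δy/y)²) = √(0.00244 + 0.0134) = 0.126, so δw = 0.000866.
Q = w − p: δQ = √(δw² + δp²) = √(7.5e-07 + 1.09e-07) = 0.000927
Q = 0.00236.

0.00236 ± 0.000927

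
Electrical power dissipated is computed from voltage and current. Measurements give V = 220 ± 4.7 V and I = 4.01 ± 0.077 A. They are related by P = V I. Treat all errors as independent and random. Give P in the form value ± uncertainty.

882 ± 25.3 W

Since P is a product/quotient, work with relative uncertainties:
  (1·δV/V)² = (1×0.0214)² = 0.000456;  (1·δI/I)² = (1×0.0192)² = 0.000369
δP/P = √(0.000825) = 0.0287
P = 882 W, so δP = 0.0287 × 882 = 25.3 W.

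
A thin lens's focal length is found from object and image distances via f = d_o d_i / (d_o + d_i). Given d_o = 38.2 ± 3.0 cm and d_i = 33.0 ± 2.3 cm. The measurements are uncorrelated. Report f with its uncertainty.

17.7 ± 0.924 cm

∂f/∂d_o = (d_i/(d_o+d_i))² = 0.215;  ∂f/∂d_i = (d_o/(d_o+d_i))² = 0.288
δf = √((∂f/∂d_o · δd_o)² + (∂f/∂d_i · δd_i)²) = √(0.415 + 0.438) = 0.924 cm
f = 17.7 cm.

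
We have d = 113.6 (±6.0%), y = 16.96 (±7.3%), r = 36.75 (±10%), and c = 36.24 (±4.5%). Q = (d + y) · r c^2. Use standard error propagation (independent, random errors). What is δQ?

Let u = d + y = 130.6. δu = √(δd² + δy²) = √(46.5 + 1.53) = 6.93, so δu/u = 0.0531.
Q is then a monomial in u, r, c:
δQ/Q = √((δu/u)² + (1·δr/r)² + (2·δc/c)²) = √(0.00282 + 0.0100 + 0.00810) = 0.145
Q = 6.301e+06, so δQ = 0.145 × 6.301e+06 = 9.11e+05.

9.11e+05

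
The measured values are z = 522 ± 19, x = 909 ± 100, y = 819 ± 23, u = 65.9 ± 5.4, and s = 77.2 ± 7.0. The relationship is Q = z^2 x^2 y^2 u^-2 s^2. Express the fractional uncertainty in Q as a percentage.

Since Q is a product/quotient, work with relative uncertainties:
  (2·δz/z)² = (2×0.0364)² = 0.00530;  (2·δx/x)² = (2×0.110)² = 0.0484;  (2·δy/y)² = (2×0.0281)² = 0.00315;  (-2·δu/u)² = (-2×0.0819)² = 0.0269;  (2·δs/s)² = (2×0.0907)² = 0.0329
δQ/Q = √(0.117) = 0.341

34.1%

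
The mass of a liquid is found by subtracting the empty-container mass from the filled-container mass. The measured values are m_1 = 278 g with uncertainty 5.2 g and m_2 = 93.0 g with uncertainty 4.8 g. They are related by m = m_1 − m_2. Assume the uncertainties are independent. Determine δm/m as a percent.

Absolute uncertainties add in quadrature for a linear combination:
  (δm_1)² = 27.0;  (δm_2)² = 23.0
δm = √(50.1) = 7.08 g
m = 185 g, so δm/m = 7.08/185 = 0.0383.

3.83%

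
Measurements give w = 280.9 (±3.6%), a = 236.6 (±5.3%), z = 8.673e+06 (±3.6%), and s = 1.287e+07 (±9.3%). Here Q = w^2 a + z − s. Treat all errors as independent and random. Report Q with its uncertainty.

(1.447 ± 0.208) × 10^7

Let p = w^2·a = 1.867e+07. δp/p = √((2·δw/w)² + (1·δa/a)²) = √(0.00518 + 0.00281) = 0.0894, so δp = 1.67e+06.
Q = p + z − s: δQ = √(δp² + δz² + δs²) = √(2.79e+12 + 9.75e+10 + 1.43e+12) = 2.08e+06
Q = 1.447e+07.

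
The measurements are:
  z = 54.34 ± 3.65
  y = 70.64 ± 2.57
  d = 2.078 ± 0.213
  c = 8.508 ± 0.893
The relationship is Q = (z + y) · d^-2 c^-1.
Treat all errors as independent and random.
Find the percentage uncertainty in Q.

Let u = z + y = 125.0. δu = √(δz² + δy²) = √(13.3 + 6.60) = 4.46, so δu/u = 0.0357.
Q is then a monomial in u, d, c:
δQ/Q = √((δu/u)² + (-2·δd/d)² + (-1·δc/c)²) = √(0.00128 + 0.0420 + 0.0110) = 0.233

23.3%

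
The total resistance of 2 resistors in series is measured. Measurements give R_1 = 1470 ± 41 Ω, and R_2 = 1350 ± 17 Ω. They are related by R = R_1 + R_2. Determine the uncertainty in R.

Sums and differences: (δR)² = Σ (cᵢ δxᵢ)².
  (δR_1)² = 1680;  (δR_2)² = 289
δR = √(1970) = 44.4 Ω

44.4 Ω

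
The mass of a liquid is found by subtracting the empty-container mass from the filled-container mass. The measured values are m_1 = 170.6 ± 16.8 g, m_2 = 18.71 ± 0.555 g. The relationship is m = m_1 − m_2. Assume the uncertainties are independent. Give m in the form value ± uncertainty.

151.9 ± 16.8 g

m is a linear combination, so absolute uncertainties add in quadrature:
  (δm_1)² = 282;  (δm_2)² = 0.308
δm = √(283) = 16.8 g
m = 151.9 g.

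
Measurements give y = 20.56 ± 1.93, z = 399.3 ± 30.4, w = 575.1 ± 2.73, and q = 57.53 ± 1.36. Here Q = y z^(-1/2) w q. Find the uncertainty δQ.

Q is a product of powers, so relative uncertainties combine in quadrature:
  (1·δy/y)² = (1×0.0939)² = 0.00881;  (−½·δz/z)² = (-0.5×0.0761)² = 0.00145;  (1·δw/w)² = (1×0.00475)² = 2.25e-05;  (1·δq/q)² = (1×0.0236)² = 0.000559
δQ/Q = √(0.0108) = 0.104
Q = 34040, so δQ = 0.104 × 34040 = 3540.

3540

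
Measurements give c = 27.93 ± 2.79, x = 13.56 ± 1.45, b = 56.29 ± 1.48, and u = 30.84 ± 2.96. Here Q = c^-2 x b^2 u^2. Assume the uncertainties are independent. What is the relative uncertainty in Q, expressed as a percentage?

30.2%

Q is a product of powers, so relative uncertainties combine in quadrature:
  (-2·δc/c)² = (-2×0.0999)² = 0.0399;  (1·δx/x)² = (1×0.107)² = 0.0114;  (2·δb/b)² = (2×0.0263)² = 0.00277;  (2·δu/u)² = (2×0.0960)² = 0.0368
δQ/Q = √(0.0910) = 0.302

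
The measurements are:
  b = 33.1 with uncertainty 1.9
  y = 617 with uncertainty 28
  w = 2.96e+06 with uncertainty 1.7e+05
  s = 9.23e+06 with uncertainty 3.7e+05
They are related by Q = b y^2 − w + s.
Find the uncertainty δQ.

1.41e+06

Let p = b·y^2 = 1.26e+07. δp/p = √((1·δb/b)² + (2·δy/y)²) = √(0.00329 + 0.00824) = 0.107, so δp = 1.35e+06.
Q = p − w + s: δQ = √(δp² + δw² + δs²) = √(1.83e+12 + 2.89e+10 + 1.37e+11) = 1.41e+06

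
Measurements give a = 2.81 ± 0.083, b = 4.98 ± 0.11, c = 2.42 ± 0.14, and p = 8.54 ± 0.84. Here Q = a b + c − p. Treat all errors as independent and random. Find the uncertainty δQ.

0.996

Let w = a·b = 14.0. δw/w = √((1·δa/a)² + (1·δb/b)²) = √(0.000872 + 0.000488) = 0.0369, so δw = 0.516.
Q = w + c − p: δQ = √(δw² + δc² + δp²) = √(0.266 + 0.0196 + 0.706) = 0.996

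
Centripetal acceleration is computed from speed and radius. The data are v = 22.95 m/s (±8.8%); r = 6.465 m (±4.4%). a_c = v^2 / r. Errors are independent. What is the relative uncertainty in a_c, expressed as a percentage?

Since a_c is a product/quotient, work with relative uncertainties:
  (2·δv/v)² = (2×0.0880)² = 0.0310;  (-1·δr/r)² = (-1×0.0440)² = 0.00194
δa_c/a_c = √(0.0329) = 0.181

18.1%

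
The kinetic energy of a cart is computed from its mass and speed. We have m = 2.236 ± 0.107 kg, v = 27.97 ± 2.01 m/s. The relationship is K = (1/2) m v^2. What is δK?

Products/powers → add relative errors in quadrature, weighted by exponent:
  (1·δm/m)² = (1×0.0479)² = 0.00229;  (2·δv/v)² = (2×0.0719)² = 0.0207
δK/K = √(0.0229) = 0.151
K = 874.6 J, so δK = 0.151 × 874.6 = 132 J.

132 J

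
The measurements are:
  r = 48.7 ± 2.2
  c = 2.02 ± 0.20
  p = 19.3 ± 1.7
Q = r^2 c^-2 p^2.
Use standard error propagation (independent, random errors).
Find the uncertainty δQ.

60600

Each factor contributes (exponent × relative error)² to (δQ/Q)²:
  (2·δr/r)² = (2×0.0452)² = 0.00816;  (-2·δc/c)² = (-2×0.0990)² = 0.0392;  (2·δp/p)² = (2×0.0881)² = 0.0310
δQ/Q = √(0.0784) = 0.280
Q = 2.17e+05, so δQ = 0.280 × 2.17e+05 = 60600.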